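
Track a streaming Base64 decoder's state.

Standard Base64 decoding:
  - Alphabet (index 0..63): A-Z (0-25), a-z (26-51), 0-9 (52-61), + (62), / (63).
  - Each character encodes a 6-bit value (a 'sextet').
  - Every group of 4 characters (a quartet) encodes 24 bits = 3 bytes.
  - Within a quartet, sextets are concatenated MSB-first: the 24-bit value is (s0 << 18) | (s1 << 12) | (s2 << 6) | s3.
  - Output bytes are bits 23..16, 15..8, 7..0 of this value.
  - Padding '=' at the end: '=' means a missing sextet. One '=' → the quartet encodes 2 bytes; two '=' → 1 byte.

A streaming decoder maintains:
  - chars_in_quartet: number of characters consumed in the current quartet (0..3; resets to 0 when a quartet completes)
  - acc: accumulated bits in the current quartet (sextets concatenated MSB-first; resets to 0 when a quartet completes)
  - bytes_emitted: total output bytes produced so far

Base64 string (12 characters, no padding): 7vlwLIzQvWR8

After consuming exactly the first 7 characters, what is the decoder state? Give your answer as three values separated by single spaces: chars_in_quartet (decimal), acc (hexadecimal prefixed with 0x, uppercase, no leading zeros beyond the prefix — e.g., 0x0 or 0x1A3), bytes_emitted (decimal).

Answer: 3 0xB233 3

Derivation:
After char 0 ('7'=59): chars_in_quartet=1 acc=0x3B bytes_emitted=0
After char 1 ('v'=47): chars_in_quartet=2 acc=0xEEF bytes_emitted=0
After char 2 ('l'=37): chars_in_quartet=3 acc=0x3BBE5 bytes_emitted=0
After char 3 ('w'=48): chars_in_quartet=4 acc=0xEEF970 -> emit EE F9 70, reset; bytes_emitted=3
After char 4 ('L'=11): chars_in_quartet=1 acc=0xB bytes_emitted=3
After char 5 ('I'=8): chars_in_quartet=2 acc=0x2C8 bytes_emitted=3
After char 6 ('z'=51): chars_in_quartet=3 acc=0xB233 bytes_emitted=3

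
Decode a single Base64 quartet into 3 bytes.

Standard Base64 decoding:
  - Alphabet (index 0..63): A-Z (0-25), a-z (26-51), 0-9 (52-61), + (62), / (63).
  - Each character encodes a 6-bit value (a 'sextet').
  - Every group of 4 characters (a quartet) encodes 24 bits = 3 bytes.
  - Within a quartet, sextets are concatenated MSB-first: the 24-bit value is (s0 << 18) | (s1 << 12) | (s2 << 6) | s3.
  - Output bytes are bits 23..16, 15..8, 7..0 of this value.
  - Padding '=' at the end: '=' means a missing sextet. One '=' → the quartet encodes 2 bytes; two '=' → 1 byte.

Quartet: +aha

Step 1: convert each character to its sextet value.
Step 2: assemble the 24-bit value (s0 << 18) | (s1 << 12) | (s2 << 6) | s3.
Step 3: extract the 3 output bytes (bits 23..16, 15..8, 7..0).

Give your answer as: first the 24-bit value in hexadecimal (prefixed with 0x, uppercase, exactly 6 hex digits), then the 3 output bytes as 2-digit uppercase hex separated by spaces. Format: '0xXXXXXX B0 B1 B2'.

Sextets: +=62, a=26, h=33, a=26
24-bit: (62<<18) | (26<<12) | (33<<6) | 26
      = 0xF80000 | 0x01A000 | 0x000840 | 0x00001A
      = 0xF9A85A
Bytes: (v>>16)&0xFF=F9, (v>>8)&0xFF=A8, v&0xFF=5A

Answer: 0xF9A85A F9 A8 5A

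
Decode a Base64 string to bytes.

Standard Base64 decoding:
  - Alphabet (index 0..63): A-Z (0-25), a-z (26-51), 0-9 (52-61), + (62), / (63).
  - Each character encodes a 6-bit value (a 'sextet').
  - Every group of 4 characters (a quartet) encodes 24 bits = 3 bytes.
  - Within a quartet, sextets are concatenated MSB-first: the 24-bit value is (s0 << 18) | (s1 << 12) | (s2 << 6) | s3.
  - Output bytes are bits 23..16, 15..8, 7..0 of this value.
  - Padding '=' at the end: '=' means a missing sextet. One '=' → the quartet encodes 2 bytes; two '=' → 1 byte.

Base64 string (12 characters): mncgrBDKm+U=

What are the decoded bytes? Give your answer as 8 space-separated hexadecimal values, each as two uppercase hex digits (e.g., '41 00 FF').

After char 0 ('m'=38): chars_in_quartet=1 acc=0x26 bytes_emitted=0
After char 1 ('n'=39): chars_in_quartet=2 acc=0x9A7 bytes_emitted=0
After char 2 ('c'=28): chars_in_quartet=3 acc=0x269DC bytes_emitted=0
After char 3 ('g'=32): chars_in_quartet=4 acc=0x9A7720 -> emit 9A 77 20, reset; bytes_emitted=3
After char 4 ('r'=43): chars_in_quartet=1 acc=0x2B bytes_emitted=3
After char 5 ('B'=1): chars_in_quartet=2 acc=0xAC1 bytes_emitted=3
After char 6 ('D'=3): chars_in_quartet=3 acc=0x2B043 bytes_emitted=3
After char 7 ('K'=10): chars_in_quartet=4 acc=0xAC10CA -> emit AC 10 CA, reset; bytes_emitted=6
After char 8 ('m'=38): chars_in_quartet=1 acc=0x26 bytes_emitted=6
After char 9 ('+'=62): chars_in_quartet=2 acc=0x9BE bytes_emitted=6
After char 10 ('U'=20): chars_in_quartet=3 acc=0x26F94 bytes_emitted=6
Padding '=': partial quartet acc=0x26F94 -> emit 9B E5; bytes_emitted=8

Answer: 9A 77 20 AC 10 CA 9B E5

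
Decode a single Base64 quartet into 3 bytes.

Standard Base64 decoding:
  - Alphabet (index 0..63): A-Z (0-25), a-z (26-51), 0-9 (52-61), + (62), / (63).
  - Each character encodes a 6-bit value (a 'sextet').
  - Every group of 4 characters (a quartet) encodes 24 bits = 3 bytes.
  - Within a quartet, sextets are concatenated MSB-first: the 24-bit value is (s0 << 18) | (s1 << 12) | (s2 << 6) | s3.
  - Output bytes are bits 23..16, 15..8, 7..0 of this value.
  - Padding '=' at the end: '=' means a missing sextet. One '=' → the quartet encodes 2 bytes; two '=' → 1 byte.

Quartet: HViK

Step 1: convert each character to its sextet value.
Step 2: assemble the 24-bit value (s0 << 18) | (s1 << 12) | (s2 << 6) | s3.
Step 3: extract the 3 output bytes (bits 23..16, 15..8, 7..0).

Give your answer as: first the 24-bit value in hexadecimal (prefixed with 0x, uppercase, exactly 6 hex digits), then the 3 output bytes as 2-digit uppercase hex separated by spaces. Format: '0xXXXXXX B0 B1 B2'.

Sextets: H=7, V=21, i=34, K=10
24-bit: (7<<18) | (21<<12) | (34<<6) | 10
      = 0x1C0000 | 0x015000 | 0x000880 | 0x00000A
      = 0x1D588A
Bytes: (v>>16)&0xFF=1D, (v>>8)&0xFF=58, v&0xFF=8A

Answer: 0x1D588A 1D 58 8A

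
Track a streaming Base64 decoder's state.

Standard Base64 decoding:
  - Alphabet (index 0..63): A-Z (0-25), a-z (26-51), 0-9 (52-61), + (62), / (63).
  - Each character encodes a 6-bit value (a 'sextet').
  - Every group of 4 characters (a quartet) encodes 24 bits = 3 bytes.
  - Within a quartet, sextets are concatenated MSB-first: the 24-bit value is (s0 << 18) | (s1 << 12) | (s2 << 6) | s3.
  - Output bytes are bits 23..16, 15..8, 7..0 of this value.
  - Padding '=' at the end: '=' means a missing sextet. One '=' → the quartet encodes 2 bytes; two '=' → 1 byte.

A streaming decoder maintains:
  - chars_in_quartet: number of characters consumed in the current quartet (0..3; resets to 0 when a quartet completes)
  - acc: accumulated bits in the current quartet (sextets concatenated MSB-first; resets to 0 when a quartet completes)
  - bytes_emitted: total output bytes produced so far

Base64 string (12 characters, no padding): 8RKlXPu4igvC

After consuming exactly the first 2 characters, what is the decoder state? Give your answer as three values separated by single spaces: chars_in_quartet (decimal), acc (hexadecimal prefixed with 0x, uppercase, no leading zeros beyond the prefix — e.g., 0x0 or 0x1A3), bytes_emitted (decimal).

After char 0 ('8'=60): chars_in_quartet=1 acc=0x3C bytes_emitted=0
After char 1 ('R'=17): chars_in_quartet=2 acc=0xF11 bytes_emitted=0

Answer: 2 0xF11 0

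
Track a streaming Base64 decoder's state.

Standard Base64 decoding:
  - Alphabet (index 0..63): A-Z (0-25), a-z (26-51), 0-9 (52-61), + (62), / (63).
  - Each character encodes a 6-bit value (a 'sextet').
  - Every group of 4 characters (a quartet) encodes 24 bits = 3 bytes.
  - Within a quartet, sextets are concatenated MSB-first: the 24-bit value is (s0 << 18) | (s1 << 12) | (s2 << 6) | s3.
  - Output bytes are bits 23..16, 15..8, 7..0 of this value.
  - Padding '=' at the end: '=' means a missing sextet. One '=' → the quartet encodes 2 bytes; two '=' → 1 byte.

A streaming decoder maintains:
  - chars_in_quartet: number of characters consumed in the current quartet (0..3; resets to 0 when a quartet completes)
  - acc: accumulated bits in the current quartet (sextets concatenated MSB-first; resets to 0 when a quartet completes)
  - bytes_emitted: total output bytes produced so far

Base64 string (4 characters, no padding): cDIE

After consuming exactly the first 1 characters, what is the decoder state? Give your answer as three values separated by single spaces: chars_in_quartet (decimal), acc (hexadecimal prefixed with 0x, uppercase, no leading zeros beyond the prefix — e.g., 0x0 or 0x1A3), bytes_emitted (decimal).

Answer: 1 0x1C 0

Derivation:
After char 0 ('c'=28): chars_in_quartet=1 acc=0x1C bytes_emitted=0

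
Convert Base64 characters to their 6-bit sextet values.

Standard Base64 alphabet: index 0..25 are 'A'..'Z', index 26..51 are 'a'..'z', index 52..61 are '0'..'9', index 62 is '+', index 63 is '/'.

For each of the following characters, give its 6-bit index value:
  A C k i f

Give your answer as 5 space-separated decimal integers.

Answer: 0 2 36 34 31

Derivation:
'A': A..Z range, ord('A') − ord('A') = 0
'C': A..Z range, ord('C') − ord('A') = 2
'k': a..z range, 26 + ord('k') − ord('a') = 36
'i': a..z range, 26 + ord('i') − ord('a') = 34
'f': a..z range, 26 + ord('f') − ord('a') = 31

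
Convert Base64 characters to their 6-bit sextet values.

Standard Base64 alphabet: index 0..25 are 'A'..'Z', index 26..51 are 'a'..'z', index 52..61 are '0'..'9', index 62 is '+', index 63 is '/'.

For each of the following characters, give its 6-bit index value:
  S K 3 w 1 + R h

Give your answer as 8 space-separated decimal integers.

'S': A..Z range, ord('S') − ord('A') = 18
'K': A..Z range, ord('K') − ord('A') = 10
'3': 0..9 range, 52 + ord('3') − ord('0') = 55
'w': a..z range, 26 + ord('w') − ord('a') = 48
'1': 0..9 range, 52 + ord('1') − ord('0') = 53
'+': index 62
'R': A..Z range, ord('R') − ord('A') = 17
'h': a..z range, 26 + ord('h') − ord('a') = 33

Answer: 18 10 55 48 53 62 17 33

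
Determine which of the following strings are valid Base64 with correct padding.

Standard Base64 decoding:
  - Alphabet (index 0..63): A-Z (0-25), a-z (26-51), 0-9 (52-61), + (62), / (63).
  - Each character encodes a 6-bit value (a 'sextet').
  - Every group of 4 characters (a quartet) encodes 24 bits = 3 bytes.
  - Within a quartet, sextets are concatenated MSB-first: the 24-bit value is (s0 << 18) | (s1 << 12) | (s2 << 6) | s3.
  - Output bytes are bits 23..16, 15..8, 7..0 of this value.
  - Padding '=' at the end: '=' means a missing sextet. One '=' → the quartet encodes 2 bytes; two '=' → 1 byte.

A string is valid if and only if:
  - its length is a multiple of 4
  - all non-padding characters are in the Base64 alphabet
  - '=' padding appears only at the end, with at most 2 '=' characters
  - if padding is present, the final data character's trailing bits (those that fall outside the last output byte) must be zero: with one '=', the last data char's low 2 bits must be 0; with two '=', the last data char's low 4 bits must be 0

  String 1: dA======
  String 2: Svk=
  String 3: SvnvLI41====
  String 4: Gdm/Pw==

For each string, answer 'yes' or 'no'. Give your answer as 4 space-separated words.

String 1: 'dA======' → invalid (6 pad chars (max 2))
String 2: 'Svk=' → valid
String 3: 'SvnvLI41====' → invalid (4 pad chars (max 2))
String 4: 'Gdm/Pw==' → valid

Answer: no yes no yes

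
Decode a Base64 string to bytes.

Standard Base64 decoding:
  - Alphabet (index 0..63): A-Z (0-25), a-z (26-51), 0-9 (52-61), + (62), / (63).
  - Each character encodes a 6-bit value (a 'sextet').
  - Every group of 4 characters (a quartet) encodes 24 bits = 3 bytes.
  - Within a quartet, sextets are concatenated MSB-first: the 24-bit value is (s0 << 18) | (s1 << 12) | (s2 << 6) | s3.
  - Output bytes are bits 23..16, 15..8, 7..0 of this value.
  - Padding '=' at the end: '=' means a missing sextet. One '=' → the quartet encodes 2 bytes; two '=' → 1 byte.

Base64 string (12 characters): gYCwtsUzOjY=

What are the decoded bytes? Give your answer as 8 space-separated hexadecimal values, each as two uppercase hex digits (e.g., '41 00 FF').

Answer: 81 80 B0 B6 C5 33 3A 36

Derivation:
After char 0 ('g'=32): chars_in_quartet=1 acc=0x20 bytes_emitted=0
After char 1 ('Y'=24): chars_in_quartet=2 acc=0x818 bytes_emitted=0
After char 2 ('C'=2): chars_in_quartet=3 acc=0x20602 bytes_emitted=0
After char 3 ('w'=48): chars_in_quartet=4 acc=0x8180B0 -> emit 81 80 B0, reset; bytes_emitted=3
After char 4 ('t'=45): chars_in_quartet=1 acc=0x2D bytes_emitted=3
After char 5 ('s'=44): chars_in_quartet=2 acc=0xB6C bytes_emitted=3
After char 6 ('U'=20): chars_in_quartet=3 acc=0x2DB14 bytes_emitted=3
After char 7 ('z'=51): chars_in_quartet=4 acc=0xB6C533 -> emit B6 C5 33, reset; bytes_emitted=6
After char 8 ('O'=14): chars_in_quartet=1 acc=0xE bytes_emitted=6
After char 9 ('j'=35): chars_in_quartet=2 acc=0x3A3 bytes_emitted=6
After char 10 ('Y'=24): chars_in_quartet=3 acc=0xE8D8 bytes_emitted=6
Padding '=': partial quartet acc=0xE8D8 -> emit 3A 36; bytes_emitted=8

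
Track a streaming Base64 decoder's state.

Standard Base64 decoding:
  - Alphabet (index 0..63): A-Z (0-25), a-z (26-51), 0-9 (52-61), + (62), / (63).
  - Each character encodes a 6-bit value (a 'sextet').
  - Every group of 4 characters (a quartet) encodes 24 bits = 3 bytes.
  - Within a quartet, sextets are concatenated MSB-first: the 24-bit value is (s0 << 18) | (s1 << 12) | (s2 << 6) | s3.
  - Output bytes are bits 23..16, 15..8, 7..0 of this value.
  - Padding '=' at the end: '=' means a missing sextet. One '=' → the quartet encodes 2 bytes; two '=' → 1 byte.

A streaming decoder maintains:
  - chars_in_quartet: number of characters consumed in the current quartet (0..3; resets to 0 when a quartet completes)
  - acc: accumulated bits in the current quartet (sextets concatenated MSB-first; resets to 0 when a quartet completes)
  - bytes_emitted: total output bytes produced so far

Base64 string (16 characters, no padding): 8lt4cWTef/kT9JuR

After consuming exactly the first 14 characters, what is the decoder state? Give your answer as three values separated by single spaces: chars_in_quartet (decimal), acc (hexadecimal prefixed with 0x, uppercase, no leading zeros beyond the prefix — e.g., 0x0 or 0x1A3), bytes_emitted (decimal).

Answer: 2 0xF49 9

Derivation:
After char 0 ('8'=60): chars_in_quartet=1 acc=0x3C bytes_emitted=0
After char 1 ('l'=37): chars_in_quartet=2 acc=0xF25 bytes_emitted=0
After char 2 ('t'=45): chars_in_quartet=3 acc=0x3C96D bytes_emitted=0
After char 3 ('4'=56): chars_in_quartet=4 acc=0xF25B78 -> emit F2 5B 78, reset; bytes_emitted=3
After char 4 ('c'=28): chars_in_quartet=1 acc=0x1C bytes_emitted=3
After char 5 ('W'=22): chars_in_quartet=2 acc=0x716 bytes_emitted=3
After char 6 ('T'=19): chars_in_quartet=3 acc=0x1C593 bytes_emitted=3
After char 7 ('e'=30): chars_in_quartet=4 acc=0x7164DE -> emit 71 64 DE, reset; bytes_emitted=6
After char 8 ('f'=31): chars_in_quartet=1 acc=0x1F bytes_emitted=6
After char 9 ('/'=63): chars_in_quartet=2 acc=0x7FF bytes_emitted=6
After char 10 ('k'=36): chars_in_quartet=3 acc=0x1FFE4 bytes_emitted=6
After char 11 ('T'=19): chars_in_quartet=4 acc=0x7FF913 -> emit 7F F9 13, reset; bytes_emitted=9
After char 12 ('9'=61): chars_in_quartet=1 acc=0x3D bytes_emitted=9
After char 13 ('J'=9): chars_in_quartet=2 acc=0xF49 bytes_emitted=9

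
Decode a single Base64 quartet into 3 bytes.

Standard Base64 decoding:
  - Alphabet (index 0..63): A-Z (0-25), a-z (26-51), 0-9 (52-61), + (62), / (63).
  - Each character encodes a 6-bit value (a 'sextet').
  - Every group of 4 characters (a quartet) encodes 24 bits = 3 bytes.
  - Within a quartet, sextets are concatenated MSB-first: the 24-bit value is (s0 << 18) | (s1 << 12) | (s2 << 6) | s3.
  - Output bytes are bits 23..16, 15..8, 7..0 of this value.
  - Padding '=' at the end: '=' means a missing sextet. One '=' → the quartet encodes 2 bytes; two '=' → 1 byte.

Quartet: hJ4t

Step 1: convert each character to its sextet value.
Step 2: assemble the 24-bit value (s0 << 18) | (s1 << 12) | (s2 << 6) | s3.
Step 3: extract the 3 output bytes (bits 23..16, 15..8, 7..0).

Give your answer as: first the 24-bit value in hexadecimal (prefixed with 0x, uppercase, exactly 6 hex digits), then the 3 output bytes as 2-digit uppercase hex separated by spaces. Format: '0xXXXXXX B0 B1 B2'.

Answer: 0x849E2D 84 9E 2D

Derivation:
Sextets: h=33, J=9, 4=56, t=45
24-bit: (33<<18) | (9<<12) | (56<<6) | 45
      = 0x840000 | 0x009000 | 0x000E00 | 0x00002D
      = 0x849E2D
Bytes: (v>>16)&0xFF=84, (v>>8)&0xFF=9E, v&0xFF=2D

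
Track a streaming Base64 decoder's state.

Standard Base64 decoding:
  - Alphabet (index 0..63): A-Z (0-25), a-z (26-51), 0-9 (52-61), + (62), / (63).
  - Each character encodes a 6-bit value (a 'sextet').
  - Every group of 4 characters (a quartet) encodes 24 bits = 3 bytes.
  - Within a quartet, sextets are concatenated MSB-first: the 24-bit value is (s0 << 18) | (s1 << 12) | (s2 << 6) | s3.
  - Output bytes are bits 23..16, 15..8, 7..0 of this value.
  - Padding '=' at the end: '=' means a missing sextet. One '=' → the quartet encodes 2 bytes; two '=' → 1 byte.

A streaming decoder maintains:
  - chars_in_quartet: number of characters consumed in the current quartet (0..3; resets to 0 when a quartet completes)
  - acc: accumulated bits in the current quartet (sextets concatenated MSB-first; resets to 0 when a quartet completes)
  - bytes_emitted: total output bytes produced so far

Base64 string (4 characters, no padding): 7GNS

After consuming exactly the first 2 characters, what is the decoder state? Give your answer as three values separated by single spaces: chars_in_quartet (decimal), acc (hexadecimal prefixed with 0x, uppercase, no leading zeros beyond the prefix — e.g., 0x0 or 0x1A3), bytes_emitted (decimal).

After char 0 ('7'=59): chars_in_quartet=1 acc=0x3B bytes_emitted=0
After char 1 ('G'=6): chars_in_quartet=2 acc=0xEC6 bytes_emitted=0

Answer: 2 0xEC6 0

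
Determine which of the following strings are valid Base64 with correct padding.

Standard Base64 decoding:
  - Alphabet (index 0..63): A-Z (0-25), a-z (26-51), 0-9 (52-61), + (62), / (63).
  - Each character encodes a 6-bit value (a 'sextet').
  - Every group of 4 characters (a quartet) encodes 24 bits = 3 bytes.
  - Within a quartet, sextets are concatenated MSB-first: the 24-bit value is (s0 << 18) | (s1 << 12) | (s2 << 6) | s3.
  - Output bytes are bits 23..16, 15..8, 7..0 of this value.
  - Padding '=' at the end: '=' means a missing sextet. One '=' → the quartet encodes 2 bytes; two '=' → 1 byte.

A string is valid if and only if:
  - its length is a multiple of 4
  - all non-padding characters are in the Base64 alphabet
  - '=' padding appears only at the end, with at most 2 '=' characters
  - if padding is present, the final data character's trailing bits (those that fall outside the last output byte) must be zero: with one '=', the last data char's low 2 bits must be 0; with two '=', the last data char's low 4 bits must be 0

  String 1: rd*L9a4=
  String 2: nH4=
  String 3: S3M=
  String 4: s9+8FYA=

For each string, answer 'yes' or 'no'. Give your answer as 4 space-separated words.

Answer: no yes yes yes

Derivation:
String 1: 'rd*L9a4=' → invalid (bad char(s): ['*'])
String 2: 'nH4=' → valid
String 3: 'S3M=' → valid
String 4: 's9+8FYA=' → valid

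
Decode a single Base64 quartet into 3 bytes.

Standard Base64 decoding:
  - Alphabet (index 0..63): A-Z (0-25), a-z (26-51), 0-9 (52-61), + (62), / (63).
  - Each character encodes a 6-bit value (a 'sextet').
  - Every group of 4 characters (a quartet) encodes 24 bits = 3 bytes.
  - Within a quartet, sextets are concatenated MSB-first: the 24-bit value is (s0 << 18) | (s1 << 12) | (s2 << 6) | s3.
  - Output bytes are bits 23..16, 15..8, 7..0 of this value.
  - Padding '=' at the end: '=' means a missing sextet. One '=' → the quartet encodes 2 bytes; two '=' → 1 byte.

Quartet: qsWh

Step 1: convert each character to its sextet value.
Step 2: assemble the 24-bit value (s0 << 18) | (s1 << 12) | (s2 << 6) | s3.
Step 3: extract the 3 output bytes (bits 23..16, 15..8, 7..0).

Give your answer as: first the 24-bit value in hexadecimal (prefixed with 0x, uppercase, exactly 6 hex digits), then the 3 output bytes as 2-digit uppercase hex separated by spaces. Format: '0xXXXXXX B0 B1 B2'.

Answer: 0xAAC5A1 AA C5 A1

Derivation:
Sextets: q=42, s=44, W=22, h=33
24-bit: (42<<18) | (44<<12) | (22<<6) | 33
      = 0xA80000 | 0x02C000 | 0x000580 | 0x000021
      = 0xAAC5A1
Bytes: (v>>16)&0xFF=AA, (v>>8)&0xFF=C5, v&0xFF=A1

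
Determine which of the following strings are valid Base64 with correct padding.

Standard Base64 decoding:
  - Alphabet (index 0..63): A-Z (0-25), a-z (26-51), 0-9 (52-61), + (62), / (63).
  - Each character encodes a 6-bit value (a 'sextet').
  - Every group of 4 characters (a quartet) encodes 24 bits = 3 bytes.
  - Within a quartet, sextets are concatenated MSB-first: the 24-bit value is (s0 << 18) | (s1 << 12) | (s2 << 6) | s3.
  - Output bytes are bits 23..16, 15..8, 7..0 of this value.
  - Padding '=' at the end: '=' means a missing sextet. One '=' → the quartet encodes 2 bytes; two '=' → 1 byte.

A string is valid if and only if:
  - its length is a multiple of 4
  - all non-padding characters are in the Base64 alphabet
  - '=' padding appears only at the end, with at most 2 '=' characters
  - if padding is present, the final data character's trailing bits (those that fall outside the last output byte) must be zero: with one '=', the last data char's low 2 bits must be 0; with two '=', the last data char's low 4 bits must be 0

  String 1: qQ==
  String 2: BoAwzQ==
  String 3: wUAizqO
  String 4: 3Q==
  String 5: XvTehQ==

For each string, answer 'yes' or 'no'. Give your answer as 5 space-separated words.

String 1: 'qQ==' → valid
String 2: 'BoAwzQ==' → valid
String 3: 'wUAizqO' → invalid (len=7 not mult of 4)
String 4: '3Q==' → valid
String 5: 'XvTehQ==' → valid

Answer: yes yes no yes yes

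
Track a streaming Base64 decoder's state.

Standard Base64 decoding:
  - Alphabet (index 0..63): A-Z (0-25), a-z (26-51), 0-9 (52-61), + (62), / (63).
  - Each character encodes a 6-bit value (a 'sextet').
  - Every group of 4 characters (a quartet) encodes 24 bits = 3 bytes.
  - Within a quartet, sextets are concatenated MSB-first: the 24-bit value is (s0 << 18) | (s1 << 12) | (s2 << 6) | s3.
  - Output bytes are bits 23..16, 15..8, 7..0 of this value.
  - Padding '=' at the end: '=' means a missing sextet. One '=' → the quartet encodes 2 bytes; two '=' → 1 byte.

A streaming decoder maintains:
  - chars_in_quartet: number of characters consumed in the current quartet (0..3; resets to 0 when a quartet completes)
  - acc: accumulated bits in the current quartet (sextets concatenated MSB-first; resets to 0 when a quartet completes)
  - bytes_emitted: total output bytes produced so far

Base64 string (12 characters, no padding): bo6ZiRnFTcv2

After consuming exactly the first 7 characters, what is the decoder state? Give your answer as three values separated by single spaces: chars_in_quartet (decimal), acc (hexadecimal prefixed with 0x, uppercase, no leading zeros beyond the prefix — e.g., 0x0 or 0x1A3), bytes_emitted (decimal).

Answer: 3 0x22467 3

Derivation:
After char 0 ('b'=27): chars_in_quartet=1 acc=0x1B bytes_emitted=0
After char 1 ('o'=40): chars_in_quartet=2 acc=0x6E8 bytes_emitted=0
After char 2 ('6'=58): chars_in_quartet=3 acc=0x1BA3A bytes_emitted=0
After char 3 ('Z'=25): chars_in_quartet=4 acc=0x6E8E99 -> emit 6E 8E 99, reset; bytes_emitted=3
After char 4 ('i'=34): chars_in_quartet=1 acc=0x22 bytes_emitted=3
After char 5 ('R'=17): chars_in_quartet=2 acc=0x891 bytes_emitted=3
After char 6 ('n'=39): chars_in_quartet=3 acc=0x22467 bytes_emitted=3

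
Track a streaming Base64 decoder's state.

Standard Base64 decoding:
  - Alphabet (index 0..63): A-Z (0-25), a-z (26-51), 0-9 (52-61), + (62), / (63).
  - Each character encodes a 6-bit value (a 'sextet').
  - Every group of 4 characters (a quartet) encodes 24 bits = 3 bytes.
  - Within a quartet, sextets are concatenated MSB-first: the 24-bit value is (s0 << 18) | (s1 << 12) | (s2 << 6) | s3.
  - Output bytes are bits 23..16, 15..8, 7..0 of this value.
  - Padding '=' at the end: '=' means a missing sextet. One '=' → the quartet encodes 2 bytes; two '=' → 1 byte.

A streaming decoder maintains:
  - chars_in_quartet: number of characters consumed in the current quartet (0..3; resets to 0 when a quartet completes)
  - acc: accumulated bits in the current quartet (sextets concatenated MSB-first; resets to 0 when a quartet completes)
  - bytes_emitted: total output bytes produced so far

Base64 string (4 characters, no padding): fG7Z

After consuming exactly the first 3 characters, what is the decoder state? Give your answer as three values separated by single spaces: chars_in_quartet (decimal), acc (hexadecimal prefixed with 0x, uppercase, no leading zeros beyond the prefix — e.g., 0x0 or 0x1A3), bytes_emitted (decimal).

Answer: 3 0x1F1BB 0

Derivation:
After char 0 ('f'=31): chars_in_quartet=1 acc=0x1F bytes_emitted=0
After char 1 ('G'=6): chars_in_quartet=2 acc=0x7C6 bytes_emitted=0
After char 2 ('7'=59): chars_in_quartet=3 acc=0x1F1BB bytes_emitted=0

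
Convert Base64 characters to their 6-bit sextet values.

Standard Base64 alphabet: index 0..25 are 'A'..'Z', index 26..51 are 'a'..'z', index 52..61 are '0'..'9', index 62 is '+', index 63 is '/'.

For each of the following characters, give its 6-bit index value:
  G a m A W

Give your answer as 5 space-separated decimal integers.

Answer: 6 26 38 0 22

Derivation:
'G': A..Z range, ord('G') − ord('A') = 6
'a': a..z range, 26 + ord('a') − ord('a') = 26
'm': a..z range, 26 + ord('m') − ord('a') = 38
'A': A..Z range, ord('A') − ord('A') = 0
'W': A..Z range, ord('W') − ord('A') = 22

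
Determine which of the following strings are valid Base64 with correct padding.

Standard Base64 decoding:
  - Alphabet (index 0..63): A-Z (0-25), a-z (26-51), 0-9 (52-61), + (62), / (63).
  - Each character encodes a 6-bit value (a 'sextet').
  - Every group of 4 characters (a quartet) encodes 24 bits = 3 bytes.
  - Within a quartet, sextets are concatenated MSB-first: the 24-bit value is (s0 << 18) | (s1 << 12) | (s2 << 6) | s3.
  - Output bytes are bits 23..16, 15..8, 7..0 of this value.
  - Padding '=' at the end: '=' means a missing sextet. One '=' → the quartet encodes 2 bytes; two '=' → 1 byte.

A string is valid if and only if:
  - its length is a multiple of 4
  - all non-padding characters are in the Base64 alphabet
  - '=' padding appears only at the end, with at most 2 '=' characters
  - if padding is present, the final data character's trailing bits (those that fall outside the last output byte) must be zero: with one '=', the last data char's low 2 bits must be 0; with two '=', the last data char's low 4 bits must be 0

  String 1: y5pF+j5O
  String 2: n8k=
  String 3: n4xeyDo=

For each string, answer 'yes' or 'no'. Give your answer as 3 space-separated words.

String 1: 'y5pF+j5O' → valid
String 2: 'n8k=' → valid
String 3: 'n4xeyDo=' → valid

Answer: yes yes yes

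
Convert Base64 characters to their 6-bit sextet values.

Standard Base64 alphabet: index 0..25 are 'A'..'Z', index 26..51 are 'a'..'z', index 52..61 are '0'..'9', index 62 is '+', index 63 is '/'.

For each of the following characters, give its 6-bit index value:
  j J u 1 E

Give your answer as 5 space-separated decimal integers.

Answer: 35 9 46 53 4

Derivation:
'j': a..z range, 26 + ord('j') − ord('a') = 35
'J': A..Z range, ord('J') − ord('A') = 9
'u': a..z range, 26 + ord('u') − ord('a') = 46
'1': 0..9 range, 52 + ord('1') − ord('0') = 53
'E': A..Z range, ord('E') − ord('A') = 4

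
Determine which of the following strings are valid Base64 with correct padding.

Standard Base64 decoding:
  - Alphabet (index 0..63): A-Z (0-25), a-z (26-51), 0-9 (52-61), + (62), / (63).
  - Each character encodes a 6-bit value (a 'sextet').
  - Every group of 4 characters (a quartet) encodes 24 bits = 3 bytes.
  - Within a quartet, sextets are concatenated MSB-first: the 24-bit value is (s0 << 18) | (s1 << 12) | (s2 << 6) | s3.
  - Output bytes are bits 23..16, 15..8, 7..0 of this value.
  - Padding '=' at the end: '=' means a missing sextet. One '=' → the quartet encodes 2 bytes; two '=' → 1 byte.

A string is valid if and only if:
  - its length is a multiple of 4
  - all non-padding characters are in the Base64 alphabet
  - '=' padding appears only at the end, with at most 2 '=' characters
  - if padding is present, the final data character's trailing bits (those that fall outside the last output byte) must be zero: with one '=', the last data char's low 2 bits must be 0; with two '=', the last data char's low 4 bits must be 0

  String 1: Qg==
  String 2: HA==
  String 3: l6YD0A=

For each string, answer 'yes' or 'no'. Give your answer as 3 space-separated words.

Answer: yes yes no

Derivation:
String 1: 'Qg==' → valid
String 2: 'HA==' → valid
String 3: 'l6YD0A=' → invalid (len=7 not mult of 4)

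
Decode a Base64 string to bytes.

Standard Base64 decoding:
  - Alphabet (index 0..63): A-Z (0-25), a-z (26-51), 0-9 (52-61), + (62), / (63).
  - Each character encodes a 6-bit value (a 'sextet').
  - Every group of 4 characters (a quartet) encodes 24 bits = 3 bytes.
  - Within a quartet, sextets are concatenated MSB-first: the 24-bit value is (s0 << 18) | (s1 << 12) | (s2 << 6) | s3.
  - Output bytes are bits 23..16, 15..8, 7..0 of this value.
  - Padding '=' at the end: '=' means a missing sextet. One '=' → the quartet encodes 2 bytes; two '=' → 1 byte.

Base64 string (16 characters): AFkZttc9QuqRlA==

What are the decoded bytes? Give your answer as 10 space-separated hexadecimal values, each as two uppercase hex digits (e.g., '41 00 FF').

After char 0 ('A'=0): chars_in_quartet=1 acc=0x0 bytes_emitted=0
After char 1 ('F'=5): chars_in_quartet=2 acc=0x5 bytes_emitted=0
After char 2 ('k'=36): chars_in_quartet=3 acc=0x164 bytes_emitted=0
After char 3 ('Z'=25): chars_in_quartet=4 acc=0x5919 -> emit 00 59 19, reset; bytes_emitted=3
After char 4 ('t'=45): chars_in_quartet=1 acc=0x2D bytes_emitted=3
After char 5 ('t'=45): chars_in_quartet=2 acc=0xB6D bytes_emitted=3
After char 6 ('c'=28): chars_in_quartet=3 acc=0x2DB5C bytes_emitted=3
After char 7 ('9'=61): chars_in_quartet=4 acc=0xB6D73D -> emit B6 D7 3D, reset; bytes_emitted=6
After char 8 ('Q'=16): chars_in_quartet=1 acc=0x10 bytes_emitted=6
After char 9 ('u'=46): chars_in_quartet=2 acc=0x42E bytes_emitted=6
After char 10 ('q'=42): chars_in_quartet=3 acc=0x10BAA bytes_emitted=6
After char 11 ('R'=17): chars_in_quartet=4 acc=0x42EA91 -> emit 42 EA 91, reset; bytes_emitted=9
After char 12 ('l'=37): chars_in_quartet=1 acc=0x25 bytes_emitted=9
After char 13 ('A'=0): chars_in_quartet=2 acc=0x940 bytes_emitted=9
Padding '==': partial quartet acc=0x940 -> emit 94; bytes_emitted=10

Answer: 00 59 19 B6 D7 3D 42 EA 91 94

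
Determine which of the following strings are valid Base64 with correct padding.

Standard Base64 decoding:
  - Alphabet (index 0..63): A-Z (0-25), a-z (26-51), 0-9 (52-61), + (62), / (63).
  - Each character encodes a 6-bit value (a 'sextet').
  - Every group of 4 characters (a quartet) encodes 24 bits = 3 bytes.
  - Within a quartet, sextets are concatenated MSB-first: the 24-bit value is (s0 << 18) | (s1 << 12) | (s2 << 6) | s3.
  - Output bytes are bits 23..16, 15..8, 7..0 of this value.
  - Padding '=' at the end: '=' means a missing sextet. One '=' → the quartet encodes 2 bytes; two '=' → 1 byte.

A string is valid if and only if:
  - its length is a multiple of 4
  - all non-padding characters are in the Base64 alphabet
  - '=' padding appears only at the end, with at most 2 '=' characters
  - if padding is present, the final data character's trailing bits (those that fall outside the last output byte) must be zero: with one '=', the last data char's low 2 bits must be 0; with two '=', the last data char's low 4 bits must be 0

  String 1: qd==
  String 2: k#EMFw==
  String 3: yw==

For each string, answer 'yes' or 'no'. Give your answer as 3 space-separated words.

Answer: no no yes

Derivation:
String 1: 'qd==' → invalid (bad trailing bits)
String 2: 'k#EMFw==' → invalid (bad char(s): ['#'])
String 3: 'yw==' → valid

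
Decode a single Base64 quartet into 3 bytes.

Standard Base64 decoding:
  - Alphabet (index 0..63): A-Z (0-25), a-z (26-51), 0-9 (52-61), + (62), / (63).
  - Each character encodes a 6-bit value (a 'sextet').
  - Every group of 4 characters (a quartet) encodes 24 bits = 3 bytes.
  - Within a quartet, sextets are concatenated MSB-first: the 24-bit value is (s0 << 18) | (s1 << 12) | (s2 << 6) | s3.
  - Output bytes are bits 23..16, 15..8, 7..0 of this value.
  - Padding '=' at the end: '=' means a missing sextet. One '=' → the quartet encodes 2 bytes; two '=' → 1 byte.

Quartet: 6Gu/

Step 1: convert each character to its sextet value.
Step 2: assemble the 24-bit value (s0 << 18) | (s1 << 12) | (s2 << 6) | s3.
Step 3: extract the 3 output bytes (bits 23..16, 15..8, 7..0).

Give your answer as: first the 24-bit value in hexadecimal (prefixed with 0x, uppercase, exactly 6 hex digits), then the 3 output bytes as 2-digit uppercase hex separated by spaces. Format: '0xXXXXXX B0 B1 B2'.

Answer: 0xE86BBF E8 6B BF

Derivation:
Sextets: 6=58, G=6, u=46, /=63
24-bit: (58<<18) | (6<<12) | (46<<6) | 63
      = 0xE80000 | 0x006000 | 0x000B80 | 0x00003F
      = 0xE86BBF
Bytes: (v>>16)&0xFF=E8, (v>>8)&0xFF=6B, v&0xFF=BF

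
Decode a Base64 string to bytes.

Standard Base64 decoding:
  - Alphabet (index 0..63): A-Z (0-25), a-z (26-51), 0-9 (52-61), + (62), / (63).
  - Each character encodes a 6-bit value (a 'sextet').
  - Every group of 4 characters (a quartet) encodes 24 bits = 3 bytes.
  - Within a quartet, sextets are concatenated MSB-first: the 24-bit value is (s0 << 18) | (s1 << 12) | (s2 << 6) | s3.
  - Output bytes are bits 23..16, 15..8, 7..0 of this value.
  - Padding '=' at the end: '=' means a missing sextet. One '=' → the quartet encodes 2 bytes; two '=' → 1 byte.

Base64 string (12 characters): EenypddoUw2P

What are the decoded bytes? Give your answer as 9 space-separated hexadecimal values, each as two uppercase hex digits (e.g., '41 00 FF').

After char 0 ('E'=4): chars_in_quartet=1 acc=0x4 bytes_emitted=0
After char 1 ('e'=30): chars_in_quartet=2 acc=0x11E bytes_emitted=0
After char 2 ('n'=39): chars_in_quartet=3 acc=0x47A7 bytes_emitted=0
After char 3 ('y'=50): chars_in_quartet=4 acc=0x11E9F2 -> emit 11 E9 F2, reset; bytes_emitted=3
After char 4 ('p'=41): chars_in_quartet=1 acc=0x29 bytes_emitted=3
After char 5 ('d'=29): chars_in_quartet=2 acc=0xA5D bytes_emitted=3
After char 6 ('d'=29): chars_in_quartet=3 acc=0x2975D bytes_emitted=3
After char 7 ('o'=40): chars_in_quartet=4 acc=0xA5D768 -> emit A5 D7 68, reset; bytes_emitted=6
After char 8 ('U'=20): chars_in_quartet=1 acc=0x14 bytes_emitted=6
After char 9 ('w'=48): chars_in_quartet=2 acc=0x530 bytes_emitted=6
After char 10 ('2'=54): chars_in_quartet=3 acc=0x14C36 bytes_emitted=6
After char 11 ('P'=15): chars_in_quartet=4 acc=0x530D8F -> emit 53 0D 8F, reset; bytes_emitted=9

Answer: 11 E9 F2 A5 D7 68 53 0D 8F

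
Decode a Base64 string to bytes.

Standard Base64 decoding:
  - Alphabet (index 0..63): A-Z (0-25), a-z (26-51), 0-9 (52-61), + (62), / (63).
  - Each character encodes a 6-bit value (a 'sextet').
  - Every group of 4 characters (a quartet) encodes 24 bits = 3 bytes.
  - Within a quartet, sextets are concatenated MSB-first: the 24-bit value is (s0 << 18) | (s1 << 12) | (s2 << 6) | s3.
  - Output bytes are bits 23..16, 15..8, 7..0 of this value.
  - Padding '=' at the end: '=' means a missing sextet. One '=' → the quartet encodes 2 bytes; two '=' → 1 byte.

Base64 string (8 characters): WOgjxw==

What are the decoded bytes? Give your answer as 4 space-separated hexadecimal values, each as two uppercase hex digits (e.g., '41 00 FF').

After char 0 ('W'=22): chars_in_quartet=1 acc=0x16 bytes_emitted=0
After char 1 ('O'=14): chars_in_quartet=2 acc=0x58E bytes_emitted=0
After char 2 ('g'=32): chars_in_quartet=3 acc=0x163A0 bytes_emitted=0
After char 3 ('j'=35): chars_in_quartet=4 acc=0x58E823 -> emit 58 E8 23, reset; bytes_emitted=3
After char 4 ('x'=49): chars_in_quartet=1 acc=0x31 bytes_emitted=3
After char 5 ('w'=48): chars_in_quartet=2 acc=0xC70 bytes_emitted=3
Padding '==': partial quartet acc=0xC70 -> emit C7; bytes_emitted=4

Answer: 58 E8 23 C7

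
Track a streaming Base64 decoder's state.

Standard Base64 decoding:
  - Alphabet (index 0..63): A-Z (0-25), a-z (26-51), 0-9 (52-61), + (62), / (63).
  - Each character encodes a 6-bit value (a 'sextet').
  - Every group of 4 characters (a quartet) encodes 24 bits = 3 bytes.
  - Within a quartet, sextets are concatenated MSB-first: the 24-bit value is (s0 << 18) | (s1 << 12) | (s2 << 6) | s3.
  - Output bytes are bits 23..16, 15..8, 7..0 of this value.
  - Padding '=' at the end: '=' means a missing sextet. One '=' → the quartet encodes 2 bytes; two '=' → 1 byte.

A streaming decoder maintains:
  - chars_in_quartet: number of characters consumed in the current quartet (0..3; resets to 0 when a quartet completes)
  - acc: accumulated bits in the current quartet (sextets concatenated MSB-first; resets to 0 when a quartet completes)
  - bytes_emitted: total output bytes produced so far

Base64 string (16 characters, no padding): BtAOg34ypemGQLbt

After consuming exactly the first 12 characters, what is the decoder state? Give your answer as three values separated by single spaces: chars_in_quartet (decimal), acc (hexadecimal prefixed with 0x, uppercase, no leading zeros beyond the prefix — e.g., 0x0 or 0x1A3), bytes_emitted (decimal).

After char 0 ('B'=1): chars_in_quartet=1 acc=0x1 bytes_emitted=0
After char 1 ('t'=45): chars_in_quartet=2 acc=0x6D bytes_emitted=0
After char 2 ('A'=0): chars_in_quartet=3 acc=0x1B40 bytes_emitted=0
After char 3 ('O'=14): chars_in_quartet=4 acc=0x6D00E -> emit 06 D0 0E, reset; bytes_emitted=3
After char 4 ('g'=32): chars_in_quartet=1 acc=0x20 bytes_emitted=3
After char 5 ('3'=55): chars_in_quartet=2 acc=0x837 bytes_emitted=3
After char 6 ('4'=56): chars_in_quartet=3 acc=0x20DF8 bytes_emitted=3
After char 7 ('y'=50): chars_in_quartet=4 acc=0x837E32 -> emit 83 7E 32, reset; bytes_emitted=6
After char 8 ('p'=41): chars_in_quartet=1 acc=0x29 bytes_emitted=6
After char 9 ('e'=30): chars_in_quartet=2 acc=0xA5E bytes_emitted=6
After char 10 ('m'=38): chars_in_quartet=3 acc=0x297A6 bytes_emitted=6
After char 11 ('G'=6): chars_in_quartet=4 acc=0xA5E986 -> emit A5 E9 86, reset; bytes_emitted=9

Answer: 0 0x0 9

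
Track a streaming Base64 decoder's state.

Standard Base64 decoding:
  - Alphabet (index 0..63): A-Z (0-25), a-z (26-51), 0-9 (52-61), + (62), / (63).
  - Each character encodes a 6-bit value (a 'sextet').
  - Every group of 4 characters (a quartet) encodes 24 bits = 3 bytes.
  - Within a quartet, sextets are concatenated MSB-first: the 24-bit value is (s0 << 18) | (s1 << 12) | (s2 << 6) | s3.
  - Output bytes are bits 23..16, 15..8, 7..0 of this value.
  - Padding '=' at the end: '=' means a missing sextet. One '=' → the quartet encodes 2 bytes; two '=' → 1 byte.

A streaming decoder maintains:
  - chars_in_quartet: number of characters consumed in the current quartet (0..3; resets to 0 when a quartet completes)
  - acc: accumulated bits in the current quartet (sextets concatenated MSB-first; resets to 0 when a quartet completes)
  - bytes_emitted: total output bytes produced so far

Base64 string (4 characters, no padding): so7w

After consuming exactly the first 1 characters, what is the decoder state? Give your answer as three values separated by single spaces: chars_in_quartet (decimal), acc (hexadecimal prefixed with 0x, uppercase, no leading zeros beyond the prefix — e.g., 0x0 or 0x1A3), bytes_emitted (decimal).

After char 0 ('s'=44): chars_in_quartet=1 acc=0x2C bytes_emitted=0

Answer: 1 0x2C 0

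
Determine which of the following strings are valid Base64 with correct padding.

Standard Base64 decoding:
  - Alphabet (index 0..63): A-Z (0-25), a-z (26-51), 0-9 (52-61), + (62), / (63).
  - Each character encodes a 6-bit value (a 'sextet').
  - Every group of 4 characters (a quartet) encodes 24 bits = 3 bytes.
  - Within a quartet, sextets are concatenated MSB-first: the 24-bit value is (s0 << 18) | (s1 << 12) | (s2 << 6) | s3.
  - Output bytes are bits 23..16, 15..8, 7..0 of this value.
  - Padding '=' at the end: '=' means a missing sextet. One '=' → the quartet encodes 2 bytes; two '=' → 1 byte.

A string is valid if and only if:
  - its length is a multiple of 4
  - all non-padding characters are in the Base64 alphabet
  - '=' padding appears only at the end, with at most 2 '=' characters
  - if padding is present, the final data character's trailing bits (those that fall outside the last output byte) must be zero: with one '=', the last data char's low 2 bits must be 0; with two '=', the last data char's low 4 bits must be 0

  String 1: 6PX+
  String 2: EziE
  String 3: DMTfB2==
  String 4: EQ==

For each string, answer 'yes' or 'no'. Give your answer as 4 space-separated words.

String 1: '6PX+' → valid
String 2: 'EziE' → valid
String 3: 'DMTfB2==' → invalid (bad trailing bits)
String 4: 'EQ==' → valid

Answer: yes yes no yes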